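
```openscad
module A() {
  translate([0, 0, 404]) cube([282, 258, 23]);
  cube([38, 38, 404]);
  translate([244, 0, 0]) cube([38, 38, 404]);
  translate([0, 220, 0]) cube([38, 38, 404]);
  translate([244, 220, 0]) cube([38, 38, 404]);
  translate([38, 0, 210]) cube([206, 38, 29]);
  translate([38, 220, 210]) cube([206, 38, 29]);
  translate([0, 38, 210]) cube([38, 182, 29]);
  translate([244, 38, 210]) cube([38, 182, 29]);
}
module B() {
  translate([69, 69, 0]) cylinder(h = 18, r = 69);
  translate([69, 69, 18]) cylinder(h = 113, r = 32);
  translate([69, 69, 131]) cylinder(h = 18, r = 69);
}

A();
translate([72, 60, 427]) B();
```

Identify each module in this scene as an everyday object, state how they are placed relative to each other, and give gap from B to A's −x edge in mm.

The spool's min-x is at 72; the stool's min-x is 0; gap = 72 mm.

A is a stool. B is a spool. The spool is on top of the stool, centred. The gap from the spool to the stool's −x edge is 72 mm.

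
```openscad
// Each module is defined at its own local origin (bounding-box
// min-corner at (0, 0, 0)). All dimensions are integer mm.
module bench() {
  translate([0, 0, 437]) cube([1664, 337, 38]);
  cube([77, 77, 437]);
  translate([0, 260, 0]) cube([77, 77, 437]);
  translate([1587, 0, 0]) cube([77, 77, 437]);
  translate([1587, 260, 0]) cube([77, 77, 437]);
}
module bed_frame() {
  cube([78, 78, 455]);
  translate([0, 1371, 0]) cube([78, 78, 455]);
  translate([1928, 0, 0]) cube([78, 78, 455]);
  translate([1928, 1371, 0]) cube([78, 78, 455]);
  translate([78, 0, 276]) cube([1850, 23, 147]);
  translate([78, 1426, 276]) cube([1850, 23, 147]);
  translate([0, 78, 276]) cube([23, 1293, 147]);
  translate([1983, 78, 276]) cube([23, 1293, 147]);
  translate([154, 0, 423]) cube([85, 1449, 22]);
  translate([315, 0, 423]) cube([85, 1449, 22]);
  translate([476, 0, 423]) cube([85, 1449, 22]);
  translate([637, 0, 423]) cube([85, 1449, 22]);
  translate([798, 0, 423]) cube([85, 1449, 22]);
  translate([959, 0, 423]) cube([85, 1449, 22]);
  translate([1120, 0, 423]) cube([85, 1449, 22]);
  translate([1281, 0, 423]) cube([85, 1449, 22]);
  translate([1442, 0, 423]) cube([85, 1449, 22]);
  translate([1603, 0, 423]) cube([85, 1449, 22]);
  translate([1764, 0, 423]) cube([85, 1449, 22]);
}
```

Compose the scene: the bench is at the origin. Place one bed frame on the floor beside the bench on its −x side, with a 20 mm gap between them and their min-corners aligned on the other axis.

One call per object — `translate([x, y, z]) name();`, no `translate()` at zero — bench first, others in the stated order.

bench();
translate([-2026, 0, 0]) bed_frame();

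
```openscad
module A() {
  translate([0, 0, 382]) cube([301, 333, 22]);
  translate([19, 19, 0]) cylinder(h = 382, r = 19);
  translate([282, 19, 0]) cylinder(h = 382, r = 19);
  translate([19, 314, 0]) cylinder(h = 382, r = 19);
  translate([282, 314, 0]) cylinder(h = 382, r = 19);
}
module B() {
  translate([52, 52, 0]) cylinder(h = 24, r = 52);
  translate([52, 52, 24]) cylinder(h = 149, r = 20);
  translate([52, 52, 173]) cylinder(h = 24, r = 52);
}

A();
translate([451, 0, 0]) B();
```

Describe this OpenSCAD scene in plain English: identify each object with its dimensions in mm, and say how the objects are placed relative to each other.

A is a four-legged stool. The seat is 301×333 mm, 22 mm thick, top at z = 404 mm. It stands on four round legs, each 38 mm in diameter, from z = 0 to the seat underside, each leg's axis is inset half a diameter from the nearest pair of seat edges (so the leg's bounding box is flush with the corner).

B is a spool: two coaxial disc flanges of radius 52 mm and thickness 24 mm, joined by a core cylinder of radius 20 mm and height 149 mm. The lower flange rests on z = 0 and the three cylinders share a vertical axis.

The spool is on the floor beside the stool on its +x side.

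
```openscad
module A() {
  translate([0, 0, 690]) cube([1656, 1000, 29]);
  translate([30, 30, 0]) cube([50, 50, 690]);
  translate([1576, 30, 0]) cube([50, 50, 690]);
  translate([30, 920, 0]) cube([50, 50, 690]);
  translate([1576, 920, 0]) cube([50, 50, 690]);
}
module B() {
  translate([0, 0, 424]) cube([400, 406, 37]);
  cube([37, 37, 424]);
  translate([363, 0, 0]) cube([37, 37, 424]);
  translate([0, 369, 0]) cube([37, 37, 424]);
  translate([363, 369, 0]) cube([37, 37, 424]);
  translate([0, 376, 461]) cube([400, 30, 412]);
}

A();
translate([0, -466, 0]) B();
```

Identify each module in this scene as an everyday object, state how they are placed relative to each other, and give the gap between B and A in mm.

The chair's nearest face is 60 mm from the table's −y face.

A is a table. B is a chair. The chair is on the floor beside the table on its −y side. The gap between the chair and the table is 60 mm.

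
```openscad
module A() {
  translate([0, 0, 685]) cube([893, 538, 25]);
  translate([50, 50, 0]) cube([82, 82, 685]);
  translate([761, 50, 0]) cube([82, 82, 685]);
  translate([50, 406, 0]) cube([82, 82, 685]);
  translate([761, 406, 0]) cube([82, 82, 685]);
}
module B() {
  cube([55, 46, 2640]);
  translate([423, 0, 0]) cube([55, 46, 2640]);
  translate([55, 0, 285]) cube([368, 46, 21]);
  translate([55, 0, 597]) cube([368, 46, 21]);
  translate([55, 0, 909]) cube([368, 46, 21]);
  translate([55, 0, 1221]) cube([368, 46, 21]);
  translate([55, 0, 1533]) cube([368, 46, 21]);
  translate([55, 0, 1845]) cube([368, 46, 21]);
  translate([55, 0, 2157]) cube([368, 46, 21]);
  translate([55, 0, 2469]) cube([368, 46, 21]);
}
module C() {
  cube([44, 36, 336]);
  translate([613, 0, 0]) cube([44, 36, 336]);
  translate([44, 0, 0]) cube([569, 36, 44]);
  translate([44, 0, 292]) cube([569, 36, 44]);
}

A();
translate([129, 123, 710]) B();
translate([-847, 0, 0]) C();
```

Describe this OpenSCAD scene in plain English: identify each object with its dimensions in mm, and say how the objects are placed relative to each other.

A is a table with a 893×538 mm rectangular top, 25 mm thick, top surface at z = 710 mm, supported by four 82×82 mm square legs, each inset 50 mm from the nearest pair of top edges, running from the floor.

B is a straight ladder. Two 55×46 mm vertical rails, 2640 mm tall, stand 478 mm apart (outside-to-outside) with their front faces coplanar on the −y side. 8 rungs, each 46 mm deep and 21 mm tall, span between the inner faces of the rails, front faces flush with the rails. The lowest rung's underside is at z = 285 mm and rungs are spaced 312 mm apart (underside to underside).

C is a rectangular picture frame lying in the x–z plane (depth along y). The opening is 569 mm wide (x) by 248 mm tall (z), surrounded by a border 44 mm wide on all four sides. The frame is 36 mm deep and is made of two full-height vertical stiles with two horizontal rails fitted between them.

The ladder is on top of the table. The picture frame is on the floor beside the table on its −x side.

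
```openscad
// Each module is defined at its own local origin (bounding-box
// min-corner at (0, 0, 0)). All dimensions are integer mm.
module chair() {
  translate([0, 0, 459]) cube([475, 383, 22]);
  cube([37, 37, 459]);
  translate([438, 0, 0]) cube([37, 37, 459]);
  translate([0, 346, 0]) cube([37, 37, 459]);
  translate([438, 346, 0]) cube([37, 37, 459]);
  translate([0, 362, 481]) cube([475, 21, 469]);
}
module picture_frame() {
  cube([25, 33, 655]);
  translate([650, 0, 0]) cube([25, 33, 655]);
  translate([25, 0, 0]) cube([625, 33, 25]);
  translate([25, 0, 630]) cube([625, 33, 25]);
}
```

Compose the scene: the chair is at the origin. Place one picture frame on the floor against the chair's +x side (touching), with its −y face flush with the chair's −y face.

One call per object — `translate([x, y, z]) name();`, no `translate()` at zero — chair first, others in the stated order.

chair();
translate([475, 0, 0]) picture_frame();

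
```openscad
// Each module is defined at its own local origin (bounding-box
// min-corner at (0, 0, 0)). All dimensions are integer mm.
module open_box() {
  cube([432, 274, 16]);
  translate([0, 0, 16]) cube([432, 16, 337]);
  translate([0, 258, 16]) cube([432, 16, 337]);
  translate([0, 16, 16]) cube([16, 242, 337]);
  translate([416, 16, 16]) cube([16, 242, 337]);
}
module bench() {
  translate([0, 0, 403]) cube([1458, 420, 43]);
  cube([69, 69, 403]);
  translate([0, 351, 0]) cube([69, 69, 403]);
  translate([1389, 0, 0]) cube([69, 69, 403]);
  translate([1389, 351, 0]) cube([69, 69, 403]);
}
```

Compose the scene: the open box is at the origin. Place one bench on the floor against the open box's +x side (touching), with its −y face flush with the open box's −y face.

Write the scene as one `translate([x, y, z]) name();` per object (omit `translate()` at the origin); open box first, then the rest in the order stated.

open_box();
translate([432, 0, 0]) bench();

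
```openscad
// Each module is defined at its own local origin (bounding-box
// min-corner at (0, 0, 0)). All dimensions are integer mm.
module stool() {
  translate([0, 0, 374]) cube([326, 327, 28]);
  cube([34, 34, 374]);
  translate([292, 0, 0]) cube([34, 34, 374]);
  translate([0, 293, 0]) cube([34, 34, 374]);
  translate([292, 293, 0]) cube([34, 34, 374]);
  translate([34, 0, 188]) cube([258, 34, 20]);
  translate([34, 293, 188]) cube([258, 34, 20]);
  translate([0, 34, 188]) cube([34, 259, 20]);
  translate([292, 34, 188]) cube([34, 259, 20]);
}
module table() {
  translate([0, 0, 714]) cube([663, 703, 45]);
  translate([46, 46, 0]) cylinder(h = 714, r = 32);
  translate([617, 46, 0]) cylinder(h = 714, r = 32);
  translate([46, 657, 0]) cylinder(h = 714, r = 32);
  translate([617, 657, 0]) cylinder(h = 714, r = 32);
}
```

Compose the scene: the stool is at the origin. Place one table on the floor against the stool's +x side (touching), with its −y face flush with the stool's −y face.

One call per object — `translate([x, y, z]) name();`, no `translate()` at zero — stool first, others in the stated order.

stool();
translate([326, 0, 0]) table();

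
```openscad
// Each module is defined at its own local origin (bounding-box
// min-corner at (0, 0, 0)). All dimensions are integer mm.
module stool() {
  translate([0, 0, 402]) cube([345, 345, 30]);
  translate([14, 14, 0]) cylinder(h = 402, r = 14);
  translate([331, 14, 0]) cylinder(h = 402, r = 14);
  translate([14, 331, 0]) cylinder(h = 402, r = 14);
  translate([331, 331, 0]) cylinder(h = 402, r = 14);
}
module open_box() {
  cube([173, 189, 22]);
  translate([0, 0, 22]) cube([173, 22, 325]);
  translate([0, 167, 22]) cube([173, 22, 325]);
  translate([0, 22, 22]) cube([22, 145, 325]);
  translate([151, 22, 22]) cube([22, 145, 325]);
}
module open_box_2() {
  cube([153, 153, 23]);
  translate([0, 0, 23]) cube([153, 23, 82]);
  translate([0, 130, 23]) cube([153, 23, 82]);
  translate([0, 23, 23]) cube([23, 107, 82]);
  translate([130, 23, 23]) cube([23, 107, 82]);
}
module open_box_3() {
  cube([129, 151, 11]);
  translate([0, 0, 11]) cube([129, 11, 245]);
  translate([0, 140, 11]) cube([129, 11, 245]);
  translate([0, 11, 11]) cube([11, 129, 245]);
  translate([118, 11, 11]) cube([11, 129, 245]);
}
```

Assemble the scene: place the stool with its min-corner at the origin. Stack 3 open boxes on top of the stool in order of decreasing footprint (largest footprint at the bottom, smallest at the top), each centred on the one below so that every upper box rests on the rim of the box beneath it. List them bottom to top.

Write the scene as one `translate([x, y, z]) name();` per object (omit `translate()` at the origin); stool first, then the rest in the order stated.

stool();
translate([86, 78, 432]) open_box();
translate([96, 96, 779]) open_box_2();
translate([108, 97, 884]) open_box_3();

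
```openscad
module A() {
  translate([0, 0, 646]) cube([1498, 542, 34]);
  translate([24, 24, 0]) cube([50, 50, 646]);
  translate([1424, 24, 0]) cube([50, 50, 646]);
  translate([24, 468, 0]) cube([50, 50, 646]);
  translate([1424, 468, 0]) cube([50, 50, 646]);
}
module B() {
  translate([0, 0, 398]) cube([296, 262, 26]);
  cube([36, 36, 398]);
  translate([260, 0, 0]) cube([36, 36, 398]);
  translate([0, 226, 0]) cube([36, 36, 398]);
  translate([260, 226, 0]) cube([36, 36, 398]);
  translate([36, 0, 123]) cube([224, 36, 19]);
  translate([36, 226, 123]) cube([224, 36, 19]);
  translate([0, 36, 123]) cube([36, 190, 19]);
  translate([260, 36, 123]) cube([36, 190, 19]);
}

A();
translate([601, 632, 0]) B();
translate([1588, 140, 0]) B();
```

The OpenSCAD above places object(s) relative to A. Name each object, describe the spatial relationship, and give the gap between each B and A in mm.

A is a table. B is a stool. Two stools sit around the table at the +y, +x sides. The gap between each stool and the table is 90 mm.

Each stool's nearest face is 90 mm from the table's bounding box.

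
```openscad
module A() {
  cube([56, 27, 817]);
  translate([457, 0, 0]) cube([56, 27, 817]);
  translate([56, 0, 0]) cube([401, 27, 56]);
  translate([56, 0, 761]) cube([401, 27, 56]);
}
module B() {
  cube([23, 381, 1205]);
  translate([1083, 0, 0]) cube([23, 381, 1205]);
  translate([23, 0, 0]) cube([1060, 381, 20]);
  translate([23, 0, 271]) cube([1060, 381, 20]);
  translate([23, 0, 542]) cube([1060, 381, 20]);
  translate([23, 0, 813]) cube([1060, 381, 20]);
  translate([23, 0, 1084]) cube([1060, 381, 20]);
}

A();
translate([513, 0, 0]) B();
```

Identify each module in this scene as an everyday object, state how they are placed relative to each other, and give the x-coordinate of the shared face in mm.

The picture frame's +x face and the bookshelf's −x face are both at x = 513 mm.

A is a picture frame. B is a bookshelf. The bookshelf is against the picture frame's +x side, with their −y faces flush. The x-coordinate of the shared face is 513 mm.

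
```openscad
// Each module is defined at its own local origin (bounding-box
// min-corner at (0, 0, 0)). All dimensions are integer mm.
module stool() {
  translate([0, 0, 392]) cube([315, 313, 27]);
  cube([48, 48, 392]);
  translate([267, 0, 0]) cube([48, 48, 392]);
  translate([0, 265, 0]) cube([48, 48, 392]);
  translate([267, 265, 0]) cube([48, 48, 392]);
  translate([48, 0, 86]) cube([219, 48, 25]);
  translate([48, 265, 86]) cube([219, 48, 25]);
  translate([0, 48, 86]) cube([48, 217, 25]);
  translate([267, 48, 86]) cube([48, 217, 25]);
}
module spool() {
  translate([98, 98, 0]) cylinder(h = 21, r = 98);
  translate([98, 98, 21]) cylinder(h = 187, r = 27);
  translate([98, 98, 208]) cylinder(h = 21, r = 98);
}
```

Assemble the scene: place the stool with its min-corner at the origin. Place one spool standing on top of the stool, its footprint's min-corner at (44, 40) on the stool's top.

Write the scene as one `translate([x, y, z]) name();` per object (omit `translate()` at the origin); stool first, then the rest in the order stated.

stool();
translate([44, 40, 419]) spool();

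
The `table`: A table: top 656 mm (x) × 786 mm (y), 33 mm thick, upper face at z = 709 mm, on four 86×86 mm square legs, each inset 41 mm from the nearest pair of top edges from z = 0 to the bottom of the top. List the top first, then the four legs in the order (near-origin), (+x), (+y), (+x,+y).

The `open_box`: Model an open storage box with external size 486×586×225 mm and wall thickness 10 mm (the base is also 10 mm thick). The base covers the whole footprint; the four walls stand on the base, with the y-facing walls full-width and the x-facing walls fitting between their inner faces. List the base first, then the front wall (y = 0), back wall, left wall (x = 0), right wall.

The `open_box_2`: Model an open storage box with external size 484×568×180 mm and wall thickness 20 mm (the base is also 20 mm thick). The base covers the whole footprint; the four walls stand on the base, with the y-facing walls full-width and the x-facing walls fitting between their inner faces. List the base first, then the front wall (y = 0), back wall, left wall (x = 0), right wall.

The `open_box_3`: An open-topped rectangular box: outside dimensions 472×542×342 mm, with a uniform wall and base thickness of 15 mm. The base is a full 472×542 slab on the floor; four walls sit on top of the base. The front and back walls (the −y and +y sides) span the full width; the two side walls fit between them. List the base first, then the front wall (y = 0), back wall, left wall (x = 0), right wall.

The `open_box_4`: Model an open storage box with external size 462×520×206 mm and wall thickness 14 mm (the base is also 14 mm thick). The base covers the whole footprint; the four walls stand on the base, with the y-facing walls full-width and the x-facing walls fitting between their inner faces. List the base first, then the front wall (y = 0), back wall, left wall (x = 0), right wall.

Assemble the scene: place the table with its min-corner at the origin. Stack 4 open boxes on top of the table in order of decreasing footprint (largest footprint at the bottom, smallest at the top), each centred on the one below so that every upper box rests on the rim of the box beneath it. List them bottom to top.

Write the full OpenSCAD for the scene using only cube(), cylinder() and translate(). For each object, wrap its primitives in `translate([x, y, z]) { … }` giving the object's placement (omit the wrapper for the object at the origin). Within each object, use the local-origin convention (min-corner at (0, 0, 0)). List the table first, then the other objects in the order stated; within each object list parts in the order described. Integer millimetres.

translate([0, 0, 676]) cube([656, 786, 33]);
translate([41, 41, 0]) cube([86, 86, 676]);
translate([529, 41, 0]) cube([86, 86, 676]);
translate([41, 659, 0]) cube([86, 86, 676]);
translate([529, 659, 0]) cube([86, 86, 676]);
translate([85, 100, 709]) {
  cube([486, 586, 10]);
  translate([0, 0, 10]) cube([486, 10, 215]);
  translate([0, 576, 10]) cube([486, 10, 215]);
  translate([0, 10, 10]) cube([10, 566, 215]);
  translate([476, 10, 10]) cube([10, 566, 215]);
}
translate([86, 109, 934]) {
  cube([484, 568, 20]);
  translate([0, 0, 20]) cube([484, 20, 160]);
  translate([0, 548, 20]) cube([484, 20, 160]);
  translate([0, 20, 20]) cube([20, 528, 160]);
  translate([464, 20, 20]) cube([20, 528, 160]);
}
translate([92, 122, 1114]) {
  cube([472, 542, 15]);
  translate([0, 0, 15]) cube([472, 15, 327]);
  translate([0, 527, 15]) cube([472, 15, 327]);
  translate([0, 15, 15]) cube([15, 512, 327]);
  translate([457, 15, 15]) cube([15, 512, 327]);
}
translate([97, 133, 1456]) {
  cube([462, 520, 14]);
  translate([0, 0, 14]) cube([462, 14, 192]);
  translate([0, 506, 14]) cube([462, 14, 192]);
  translate([0, 14, 14]) cube([14, 492, 192]);
  translate([448, 14, 14]) cube([14, 492, 192]);
}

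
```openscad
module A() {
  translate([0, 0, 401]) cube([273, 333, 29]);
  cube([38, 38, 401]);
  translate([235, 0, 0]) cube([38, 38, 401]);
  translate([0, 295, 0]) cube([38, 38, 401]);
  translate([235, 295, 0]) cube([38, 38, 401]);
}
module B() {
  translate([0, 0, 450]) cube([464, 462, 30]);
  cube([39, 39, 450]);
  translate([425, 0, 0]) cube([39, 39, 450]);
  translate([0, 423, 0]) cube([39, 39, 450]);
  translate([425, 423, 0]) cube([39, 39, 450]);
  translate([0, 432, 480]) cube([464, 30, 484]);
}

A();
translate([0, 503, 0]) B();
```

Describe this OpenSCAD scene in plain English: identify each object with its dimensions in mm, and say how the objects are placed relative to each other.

A is a four-legged stool. The seat is 273×333 mm, 29 mm thick, top at z = 430 mm. It stands on four square legs, each 38×38 mm in cross-section, from z = 0 to the seat underside, each flush with a corner of the seat.

B is a chair. The seat is a 464×462×30 mm slab with its top at z = 480 mm, on four 39×39 mm corner legs (flush with the seat edges, standing on z = 0). A flat backrest 30 mm thick, 484 mm tall, spans the full seat width and rises from the seat top along its +y edge, rear face flush with the rear of the seat.

The chair is on the floor beside the stool on its +y side.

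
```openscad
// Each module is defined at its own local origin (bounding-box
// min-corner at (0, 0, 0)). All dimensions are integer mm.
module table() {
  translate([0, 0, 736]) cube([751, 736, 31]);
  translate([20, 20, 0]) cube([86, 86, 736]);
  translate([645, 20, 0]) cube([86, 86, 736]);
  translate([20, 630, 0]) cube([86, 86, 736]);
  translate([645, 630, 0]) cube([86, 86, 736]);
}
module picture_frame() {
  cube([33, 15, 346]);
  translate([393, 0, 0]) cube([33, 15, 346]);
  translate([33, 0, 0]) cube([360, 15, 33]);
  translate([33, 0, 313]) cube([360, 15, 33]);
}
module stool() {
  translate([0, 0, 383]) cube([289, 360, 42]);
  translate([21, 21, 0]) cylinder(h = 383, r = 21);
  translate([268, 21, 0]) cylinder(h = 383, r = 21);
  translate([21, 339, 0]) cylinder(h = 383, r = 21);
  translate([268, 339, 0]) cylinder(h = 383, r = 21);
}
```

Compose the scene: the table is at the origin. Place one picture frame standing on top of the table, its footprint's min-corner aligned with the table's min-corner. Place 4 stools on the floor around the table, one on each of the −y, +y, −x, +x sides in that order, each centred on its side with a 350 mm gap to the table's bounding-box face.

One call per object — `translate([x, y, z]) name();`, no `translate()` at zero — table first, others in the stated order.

table();
translate([0, 0, 767]) picture_frame();
translate([231, -710, 0]) stool();
translate([231, 1086, 0]) stool();
translate([-639, 188, 0]) stool();
translate([1101, 188, 0]) stool();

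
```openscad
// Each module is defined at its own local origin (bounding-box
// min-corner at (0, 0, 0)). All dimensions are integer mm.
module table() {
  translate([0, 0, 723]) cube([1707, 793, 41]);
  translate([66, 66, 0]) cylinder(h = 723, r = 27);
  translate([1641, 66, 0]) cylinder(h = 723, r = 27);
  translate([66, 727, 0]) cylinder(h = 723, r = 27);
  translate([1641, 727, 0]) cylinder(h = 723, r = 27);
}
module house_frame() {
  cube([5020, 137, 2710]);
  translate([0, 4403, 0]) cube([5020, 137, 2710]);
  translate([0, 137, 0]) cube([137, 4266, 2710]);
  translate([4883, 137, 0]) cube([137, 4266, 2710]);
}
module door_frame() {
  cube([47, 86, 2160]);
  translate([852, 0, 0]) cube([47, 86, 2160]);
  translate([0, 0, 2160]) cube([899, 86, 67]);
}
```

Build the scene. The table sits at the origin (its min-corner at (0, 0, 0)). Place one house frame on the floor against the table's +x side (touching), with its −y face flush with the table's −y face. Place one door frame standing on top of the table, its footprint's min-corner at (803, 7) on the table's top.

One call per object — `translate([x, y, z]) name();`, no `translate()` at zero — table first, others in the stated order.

table();
translate([1707, 0, 0]) house_frame();
translate([803, 7, 764]) door_frame();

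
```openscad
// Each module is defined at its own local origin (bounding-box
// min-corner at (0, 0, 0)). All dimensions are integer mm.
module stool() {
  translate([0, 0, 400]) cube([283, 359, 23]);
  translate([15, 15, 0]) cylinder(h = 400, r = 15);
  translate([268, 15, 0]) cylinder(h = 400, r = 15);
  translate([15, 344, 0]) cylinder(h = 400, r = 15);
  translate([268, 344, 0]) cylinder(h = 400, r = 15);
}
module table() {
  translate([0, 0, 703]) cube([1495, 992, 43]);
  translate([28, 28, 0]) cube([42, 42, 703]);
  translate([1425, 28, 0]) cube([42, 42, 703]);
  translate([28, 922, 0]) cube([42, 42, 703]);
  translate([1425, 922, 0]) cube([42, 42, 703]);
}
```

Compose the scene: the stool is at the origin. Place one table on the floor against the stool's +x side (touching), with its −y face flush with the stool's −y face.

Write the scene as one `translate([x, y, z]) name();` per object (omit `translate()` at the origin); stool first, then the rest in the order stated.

stool();
translate([283, 0, 0]) table();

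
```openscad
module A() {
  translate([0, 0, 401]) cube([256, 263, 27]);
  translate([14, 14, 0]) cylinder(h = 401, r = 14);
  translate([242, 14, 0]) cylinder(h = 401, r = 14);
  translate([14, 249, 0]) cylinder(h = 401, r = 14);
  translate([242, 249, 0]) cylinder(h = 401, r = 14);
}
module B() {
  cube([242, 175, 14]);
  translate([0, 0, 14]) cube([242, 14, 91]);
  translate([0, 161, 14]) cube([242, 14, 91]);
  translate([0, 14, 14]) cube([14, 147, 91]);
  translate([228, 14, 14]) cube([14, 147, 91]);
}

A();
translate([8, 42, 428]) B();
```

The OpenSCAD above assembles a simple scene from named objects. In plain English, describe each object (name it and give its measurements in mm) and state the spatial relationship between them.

A is a four-legged stool. The seat is a 256×263×27 mm slab whose top surface is at z = 428 mm; four round legs, each 28 mm in diameter, run from the floor (z = 0) to the underside of the seat, each leg's axis is inset half a diameter from the nearest pair of seat edges (so the leg's bounding box is flush with the corner).

B is an open-topped rectangular box: outside dimensions 242×175×105 mm, with a uniform wall and base thickness of 14 mm. The base is a full 242×175 slab on the floor; four walls sit on top of the base. The front and back walls (the −y and +y sides) span the full width; the two side walls fit between them.

The open box is on top of the stool.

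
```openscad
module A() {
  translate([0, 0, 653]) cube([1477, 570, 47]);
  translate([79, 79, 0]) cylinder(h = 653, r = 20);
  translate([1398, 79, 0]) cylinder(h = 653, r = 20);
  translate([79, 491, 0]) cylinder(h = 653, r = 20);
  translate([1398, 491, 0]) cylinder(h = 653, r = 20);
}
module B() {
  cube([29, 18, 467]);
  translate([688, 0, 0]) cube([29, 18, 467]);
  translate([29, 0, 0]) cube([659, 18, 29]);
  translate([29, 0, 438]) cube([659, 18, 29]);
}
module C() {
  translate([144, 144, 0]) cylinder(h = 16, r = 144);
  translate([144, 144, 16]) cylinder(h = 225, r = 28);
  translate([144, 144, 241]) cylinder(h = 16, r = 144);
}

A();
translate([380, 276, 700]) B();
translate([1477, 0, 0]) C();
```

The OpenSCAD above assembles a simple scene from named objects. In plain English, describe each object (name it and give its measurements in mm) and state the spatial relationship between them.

A is a table with a 1477×570 mm rectangular top, 47 mm thick, top surface at z = 700 mm, supported by four round legs of 40 mm diameter, each leg's bounding box inset 59 mm from the nearest pair of top edges, running from the floor.

B is a rectangular picture frame lying in the x–z plane (depth along y). The opening is 659 mm wide (x) by 409 mm tall (z), surrounded by a border 29 mm wide on all four sides. The frame is 18 mm deep and is made of two full-height vertical stiles with two horizontal rails fitted between them.

C is a spool: two coaxial disc flanges of radius 144 mm and thickness 16 mm, joined by a core cylinder of radius 28 mm and height 225 mm. The lower flange rests on z = 0 and the three cylinders share a vertical axis.

The picture frame is on top of the table, centred. The spool is against the table's +x side, with their −y faces flush.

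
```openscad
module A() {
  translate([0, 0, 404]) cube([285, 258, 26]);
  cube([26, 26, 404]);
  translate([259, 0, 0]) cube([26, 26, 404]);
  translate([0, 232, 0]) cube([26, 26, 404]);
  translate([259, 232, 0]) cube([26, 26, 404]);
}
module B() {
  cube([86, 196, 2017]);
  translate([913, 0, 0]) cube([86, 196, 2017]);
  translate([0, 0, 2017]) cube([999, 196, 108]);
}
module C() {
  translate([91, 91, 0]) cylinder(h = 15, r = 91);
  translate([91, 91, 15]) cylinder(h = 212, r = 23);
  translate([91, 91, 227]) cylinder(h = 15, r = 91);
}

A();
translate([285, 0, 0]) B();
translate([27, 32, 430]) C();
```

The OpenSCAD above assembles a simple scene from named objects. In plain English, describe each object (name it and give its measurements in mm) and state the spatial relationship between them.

A is a four-legged stool. The seat is 285×258 mm, 26 mm thick, top at z = 430 mm. It stands on four square legs, each 26×26 mm in cross-section, from z = 0 to the seat underside, each flush with a corner of the seat.

B is a rectangular door frame: two vertical jambs of 86×196 mm section, 2017 mm tall, with a clear opening 827 mm wide between their inner faces. A header 108 mm tall and 196 mm deep lies on top of the jambs and spans the full outside width.

C is a spool: two coaxial disc flanges of radius 91 mm and thickness 15 mm, joined by a core cylinder of radius 23 mm and height 212 mm. The lower flange rests on z = 0 and the three cylinders share a vertical axis.

The door frame is against the stool's +x side, with their −y faces flush. The spool is on top of the stool.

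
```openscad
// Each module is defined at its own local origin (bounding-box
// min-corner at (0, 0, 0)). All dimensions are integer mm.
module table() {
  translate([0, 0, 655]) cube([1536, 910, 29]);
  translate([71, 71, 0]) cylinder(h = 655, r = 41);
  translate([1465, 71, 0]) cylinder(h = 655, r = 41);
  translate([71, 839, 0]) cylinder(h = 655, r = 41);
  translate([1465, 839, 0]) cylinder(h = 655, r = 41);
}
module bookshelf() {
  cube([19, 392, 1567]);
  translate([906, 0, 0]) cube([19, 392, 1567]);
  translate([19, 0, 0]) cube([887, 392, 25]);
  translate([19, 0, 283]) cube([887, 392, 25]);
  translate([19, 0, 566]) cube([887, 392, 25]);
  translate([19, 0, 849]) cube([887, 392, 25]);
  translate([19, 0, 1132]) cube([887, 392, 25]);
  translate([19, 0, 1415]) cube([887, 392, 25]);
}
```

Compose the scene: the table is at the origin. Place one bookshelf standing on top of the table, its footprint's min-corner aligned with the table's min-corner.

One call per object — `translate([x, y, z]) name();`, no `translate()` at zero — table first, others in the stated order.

table();
translate([0, 0, 684]) bookshelf();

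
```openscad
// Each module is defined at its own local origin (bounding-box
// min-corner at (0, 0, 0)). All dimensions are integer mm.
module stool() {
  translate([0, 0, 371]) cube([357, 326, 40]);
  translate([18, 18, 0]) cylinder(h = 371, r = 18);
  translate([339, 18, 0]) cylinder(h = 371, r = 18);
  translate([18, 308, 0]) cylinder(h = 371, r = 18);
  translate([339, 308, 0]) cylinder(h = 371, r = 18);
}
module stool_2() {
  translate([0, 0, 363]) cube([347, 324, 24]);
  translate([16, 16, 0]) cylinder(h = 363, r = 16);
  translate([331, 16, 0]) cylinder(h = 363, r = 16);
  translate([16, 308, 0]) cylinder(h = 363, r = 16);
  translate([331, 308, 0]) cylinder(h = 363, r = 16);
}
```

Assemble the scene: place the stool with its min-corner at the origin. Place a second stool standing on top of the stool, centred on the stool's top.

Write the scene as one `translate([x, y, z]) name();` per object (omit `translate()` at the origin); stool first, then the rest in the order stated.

stool();
translate([5, 1, 411]) stool_2();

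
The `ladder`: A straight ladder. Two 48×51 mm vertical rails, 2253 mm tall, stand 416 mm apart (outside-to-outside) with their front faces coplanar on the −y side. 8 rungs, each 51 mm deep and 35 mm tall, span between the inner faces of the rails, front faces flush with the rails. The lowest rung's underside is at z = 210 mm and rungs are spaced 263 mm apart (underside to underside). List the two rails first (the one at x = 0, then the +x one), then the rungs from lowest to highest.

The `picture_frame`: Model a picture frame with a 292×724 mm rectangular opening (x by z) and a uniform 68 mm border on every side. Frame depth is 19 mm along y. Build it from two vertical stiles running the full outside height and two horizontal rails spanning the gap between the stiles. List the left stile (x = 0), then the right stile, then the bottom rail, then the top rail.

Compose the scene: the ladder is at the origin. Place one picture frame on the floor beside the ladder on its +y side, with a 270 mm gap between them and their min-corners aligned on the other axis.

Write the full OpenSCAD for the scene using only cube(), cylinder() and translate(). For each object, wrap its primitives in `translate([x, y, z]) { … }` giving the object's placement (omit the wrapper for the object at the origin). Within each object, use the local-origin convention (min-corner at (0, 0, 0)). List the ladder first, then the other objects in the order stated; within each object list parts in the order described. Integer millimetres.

cube([48, 51, 2253]);
translate([368, 0, 0]) cube([48, 51, 2253]);
translate([48, 0, 210]) cube([320, 51, 35]);
translate([48, 0, 473]) cube([320, 51, 35]);
translate([48, 0, 736]) cube([320, 51, 35]);
translate([48, 0, 999]) cube([320, 51, 35]);
translate([48, 0, 1262]) cube([320, 51, 35]);
translate([48, 0, 1525]) cube([320, 51, 35]);
translate([48, 0, 1788]) cube([320, 51, 35]);
translate([48, 0, 2051]) cube([320, 51, 35]);
translate([0, 321, 0]) {
  cube([68, 19, 860]);
  translate([360, 0, 0]) cube([68, 19, 860]);
  translate([68, 0, 0]) cube([292, 19, 68]);
  translate([68, 0, 792]) cube([292, 19, 68]);
}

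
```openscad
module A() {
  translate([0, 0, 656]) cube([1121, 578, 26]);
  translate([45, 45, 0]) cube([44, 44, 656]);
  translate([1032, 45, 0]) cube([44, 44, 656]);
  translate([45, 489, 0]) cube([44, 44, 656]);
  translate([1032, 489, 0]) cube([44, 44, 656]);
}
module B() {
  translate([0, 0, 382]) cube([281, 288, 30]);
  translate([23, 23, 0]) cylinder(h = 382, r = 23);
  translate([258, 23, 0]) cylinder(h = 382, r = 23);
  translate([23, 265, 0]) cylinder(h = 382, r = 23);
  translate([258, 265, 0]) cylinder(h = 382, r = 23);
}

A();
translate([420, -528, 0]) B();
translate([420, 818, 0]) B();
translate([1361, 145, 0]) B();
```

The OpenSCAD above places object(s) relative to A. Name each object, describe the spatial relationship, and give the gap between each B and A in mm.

A is a table. B is a stool. Three stools sit around the table at the −y, +y, +x sides. The gap between each stool and the table is 240 mm.

Each stool's nearest face is 240 mm from the table's bounding box.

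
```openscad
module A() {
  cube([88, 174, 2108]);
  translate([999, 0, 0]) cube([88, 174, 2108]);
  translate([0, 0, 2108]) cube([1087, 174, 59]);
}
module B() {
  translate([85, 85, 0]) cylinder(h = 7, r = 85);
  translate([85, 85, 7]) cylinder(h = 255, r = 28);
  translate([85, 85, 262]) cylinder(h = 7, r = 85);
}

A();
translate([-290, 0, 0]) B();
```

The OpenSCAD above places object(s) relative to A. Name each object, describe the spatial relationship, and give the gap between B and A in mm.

The spool's nearest face is 120 mm from the door frame's −x face.

A is a door frame. B is a spool. The spool is on the floor beside the door frame on its −x side. The gap between the spool and the door frame is 120 mm.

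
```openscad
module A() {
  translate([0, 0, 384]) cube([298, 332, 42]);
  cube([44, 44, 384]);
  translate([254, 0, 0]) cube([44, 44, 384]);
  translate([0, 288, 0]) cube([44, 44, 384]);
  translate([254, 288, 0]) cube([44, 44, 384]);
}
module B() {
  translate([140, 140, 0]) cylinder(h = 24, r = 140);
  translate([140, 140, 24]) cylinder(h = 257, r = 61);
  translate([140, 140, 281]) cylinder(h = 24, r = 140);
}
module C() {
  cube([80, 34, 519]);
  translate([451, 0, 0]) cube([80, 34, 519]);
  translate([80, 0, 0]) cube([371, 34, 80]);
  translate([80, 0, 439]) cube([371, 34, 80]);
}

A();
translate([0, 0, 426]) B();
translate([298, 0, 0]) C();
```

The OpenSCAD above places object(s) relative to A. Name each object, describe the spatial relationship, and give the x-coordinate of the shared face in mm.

A is a stool. B is a spool. C is a picture frame. The spool is on top of the stool. The picture frame is against the stool's +x side, with their −y faces flush. The x-coordinate of the shared face is 298 mm.

The stool's +x face and the picture frame's −x face are both at x = 298 mm.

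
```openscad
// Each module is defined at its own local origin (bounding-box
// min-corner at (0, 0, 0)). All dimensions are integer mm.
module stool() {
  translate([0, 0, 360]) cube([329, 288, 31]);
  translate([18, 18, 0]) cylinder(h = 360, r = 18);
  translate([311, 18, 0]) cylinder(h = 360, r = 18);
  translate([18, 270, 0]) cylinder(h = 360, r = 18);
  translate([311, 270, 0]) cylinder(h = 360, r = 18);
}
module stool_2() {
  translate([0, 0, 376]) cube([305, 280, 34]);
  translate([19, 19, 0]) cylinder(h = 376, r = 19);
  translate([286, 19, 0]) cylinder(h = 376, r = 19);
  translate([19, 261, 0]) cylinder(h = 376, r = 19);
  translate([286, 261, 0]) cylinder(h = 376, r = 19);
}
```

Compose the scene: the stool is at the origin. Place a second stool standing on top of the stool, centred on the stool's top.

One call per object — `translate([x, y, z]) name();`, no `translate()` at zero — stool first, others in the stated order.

stool();
translate([12, 4, 391]) stool_2();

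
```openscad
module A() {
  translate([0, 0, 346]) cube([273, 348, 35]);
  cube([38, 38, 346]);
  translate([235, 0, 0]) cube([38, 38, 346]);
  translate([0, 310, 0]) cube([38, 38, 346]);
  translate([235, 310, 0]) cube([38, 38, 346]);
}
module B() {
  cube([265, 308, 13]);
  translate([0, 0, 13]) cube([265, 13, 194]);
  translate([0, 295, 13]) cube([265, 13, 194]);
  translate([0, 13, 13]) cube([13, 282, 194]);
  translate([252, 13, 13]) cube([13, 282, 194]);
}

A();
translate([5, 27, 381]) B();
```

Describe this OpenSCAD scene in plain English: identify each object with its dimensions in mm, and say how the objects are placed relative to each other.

A is a four-legged stool. The seat is a 273×348×35 mm slab whose top surface is at z = 381 mm; four square legs, each 38×38 mm in cross-section, run from the floor (z = 0) to the underside of the seat, each flush with a corner of the seat.

B is an open storage box with external size 265×308×207 mm and wall thickness 13 mm (the base is also 13 mm thick). The base covers the whole footprint; the four walls stand on the base, with the y-facing walls full-width and the x-facing walls fitting between their inner faces.

The open box is on top of the stool.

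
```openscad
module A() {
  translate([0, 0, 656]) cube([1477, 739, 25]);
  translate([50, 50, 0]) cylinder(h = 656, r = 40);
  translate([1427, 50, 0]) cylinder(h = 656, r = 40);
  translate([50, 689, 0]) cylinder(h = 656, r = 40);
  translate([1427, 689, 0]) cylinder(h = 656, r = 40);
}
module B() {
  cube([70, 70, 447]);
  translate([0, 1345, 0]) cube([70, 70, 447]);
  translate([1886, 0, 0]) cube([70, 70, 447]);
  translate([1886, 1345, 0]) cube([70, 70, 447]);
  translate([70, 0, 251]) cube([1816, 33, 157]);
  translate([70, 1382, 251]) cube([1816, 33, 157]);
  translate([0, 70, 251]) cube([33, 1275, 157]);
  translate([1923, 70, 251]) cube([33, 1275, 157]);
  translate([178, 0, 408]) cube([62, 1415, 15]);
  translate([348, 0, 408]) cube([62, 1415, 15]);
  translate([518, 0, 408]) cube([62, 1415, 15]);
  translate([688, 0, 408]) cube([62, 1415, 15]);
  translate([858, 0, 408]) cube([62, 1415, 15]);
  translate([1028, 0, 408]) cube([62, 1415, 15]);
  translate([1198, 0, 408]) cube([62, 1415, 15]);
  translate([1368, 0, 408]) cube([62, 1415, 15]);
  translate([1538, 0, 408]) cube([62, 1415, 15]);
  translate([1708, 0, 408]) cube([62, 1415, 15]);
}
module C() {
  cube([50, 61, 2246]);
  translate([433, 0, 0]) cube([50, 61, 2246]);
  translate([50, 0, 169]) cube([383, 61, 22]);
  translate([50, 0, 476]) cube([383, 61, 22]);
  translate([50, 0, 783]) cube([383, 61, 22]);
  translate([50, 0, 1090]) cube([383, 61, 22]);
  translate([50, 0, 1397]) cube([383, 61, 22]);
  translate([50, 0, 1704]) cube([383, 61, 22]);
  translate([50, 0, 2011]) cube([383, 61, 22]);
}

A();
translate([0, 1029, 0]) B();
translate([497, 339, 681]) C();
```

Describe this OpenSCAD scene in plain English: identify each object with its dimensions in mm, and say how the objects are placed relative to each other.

A is a table: top 1477 mm (x) × 739 mm (y), 25 mm thick, upper face at z = 681 mm, on four round legs of 80 mm diameter, each leg's bounding box inset 10 mm from the nearest pair of top edges, running from z = 0 to the bottom of the top.

B is a bed frame 1956 mm long (x) by 1415 mm wide (y). Four 70×70 mm corner posts, 447 mm tall, at the corners of the footprint. Four rails of 33 mm thickness and 157 mm height run between adjacent posts with their undersides at z = 251 mm, their outer faces flush with the outside of the frame (the two x-running rails run between the posts' inner faces; the two y-running rails run between the posts' inner faces). 10 slats, each 62 mm wide (x) and 15 mm thick, lie across the top of the two x-running rails, running the full 1415 mm width of the frame in y; the slats are evenly spaced along x between the inner faces of the end posts with equal gaps (rounded down to the nearest mm) at the −x end and between each pair — any rounding remainder accumulates at the +x end.

C is a wooden ladder with two side rails of 50×61 mm section and 2246 mm height, set 483 mm apart overall. Between them run 7 rectangular rungs (61 mm deep, 22 mm thick), front faces flush with the rails' −y face. The bottom of the first rung is 169 mm above the floor and each subsequent rung is 307 mm higher than the one below.

The bed frame is on the floor beside the table on its +y side. The ladder is on top of the table, centred.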